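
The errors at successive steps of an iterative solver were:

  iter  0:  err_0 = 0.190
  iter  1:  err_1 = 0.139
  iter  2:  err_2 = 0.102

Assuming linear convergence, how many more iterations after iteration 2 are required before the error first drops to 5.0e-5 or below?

25

Rate ρ ≈ err_2/err_1 = 0.102/0.139 = 0.7338.
After j more steps, err_{2+j} ≈ 0.102·ρ^j; need ρ^j ≤ 5.0e-5/0.102 = 0.000490196.
j ≥ ln(0.000490196)/ln(0.7338) = -7.6207/-0.30952 = 24.621.
So 25 more iterations are needed.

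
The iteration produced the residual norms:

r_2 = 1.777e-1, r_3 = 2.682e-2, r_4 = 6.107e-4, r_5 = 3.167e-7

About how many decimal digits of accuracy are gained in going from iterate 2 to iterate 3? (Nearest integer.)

1

Digits gained ≈ log₁₀(r_2/r_3) = log₁₀(1.777e-1/2.682e-2) = log₁₀(6.62565) ≈ 0.821.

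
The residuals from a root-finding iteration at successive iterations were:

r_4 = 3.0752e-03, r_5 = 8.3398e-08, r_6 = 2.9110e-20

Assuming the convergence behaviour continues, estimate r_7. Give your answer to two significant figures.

3.0e-54

First estimate the order: p ≈ ln(r_6/r_5) / ln(r_5/r_4) = ln(2.9110e-20/8.3398e-08)/ln(8.3398e-08/3.0752e-03) = ln(3.49049e-13)/ln(2.71195e-05) ≈ 2.7278.
Then r_7 ≈ r_6·(r_6/r_5)^p = 2.9110e-20·(3.49049e-13)^2.7278 = 2.9110e-20·1.04589e-34 ≈ 3.045e-54.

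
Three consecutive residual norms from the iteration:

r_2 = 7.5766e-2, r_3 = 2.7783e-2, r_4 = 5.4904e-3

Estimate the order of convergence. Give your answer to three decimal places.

1.616

p ≈ ln(r_4/r_3) / ln(r_3/r_2)
  = ln(5.4904e-3/2.7783e-2) / ln(2.7783e-2/7.5766e-2)
  = ln(0.197617) / ln(0.366695)
  = -1.621424 / -1.003225 ≈ 1.616212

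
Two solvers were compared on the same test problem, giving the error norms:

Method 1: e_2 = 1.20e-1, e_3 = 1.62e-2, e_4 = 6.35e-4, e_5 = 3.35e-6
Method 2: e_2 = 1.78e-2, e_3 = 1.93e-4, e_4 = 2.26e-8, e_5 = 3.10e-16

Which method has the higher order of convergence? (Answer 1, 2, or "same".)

Method 1: p ≈ ln(3.35e-6/6.35e-4)/ln(6.35e-4/1.62e-2) ≈ 1.62.
Method 2: p ≈ ln(3.10e-16/2.26e-8)/ln(2.26e-8/1.93e-4) ≈ 2.00.
Method 2 has the higher order (≈2.0 vs ≈1.6).

2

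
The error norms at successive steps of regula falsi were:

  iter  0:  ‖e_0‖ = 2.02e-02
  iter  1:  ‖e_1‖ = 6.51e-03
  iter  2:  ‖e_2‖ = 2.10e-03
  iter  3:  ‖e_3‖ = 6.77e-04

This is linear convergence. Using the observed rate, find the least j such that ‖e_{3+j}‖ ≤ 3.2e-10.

13

Rate ρ ≈ ‖e_3‖/‖e_2‖ = 6.77e-04/2.10e-03 = 0.3224.
After j more steps, ‖e_{3+j}‖ ≈ 6.77e-04·ρ^j; need ρ^j ≤ 3.2e-10/6.77e-04 = 4.72674e-07.
j ≥ ln(4.72674e-07)/ln(0.3224) = -14.5649/-1.13196 = 12.867.
So 13 more iterations are needed.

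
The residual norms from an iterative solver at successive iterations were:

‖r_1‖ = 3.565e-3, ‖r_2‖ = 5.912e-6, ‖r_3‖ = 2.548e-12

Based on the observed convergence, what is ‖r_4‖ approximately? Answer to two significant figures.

6.8e-27

First estimate the order: p ≈ ln(‖r_3‖/‖r_2‖) / ln(‖r_2‖/‖r_1‖) = ln(2.548e-12/5.912e-6)/ln(5.912e-6/3.565e-3) = ln(4.30988e-07)/ln(0.00165835) ≈ 2.2895.
Then ‖r_4‖ ≈ ‖r_3‖·(‖r_3‖/‖r_2‖)^p = 2.548e-12·(4.30988e-07)^2.2895 = 2.548e-12·2.66752e-15 ≈ 6.797e-27.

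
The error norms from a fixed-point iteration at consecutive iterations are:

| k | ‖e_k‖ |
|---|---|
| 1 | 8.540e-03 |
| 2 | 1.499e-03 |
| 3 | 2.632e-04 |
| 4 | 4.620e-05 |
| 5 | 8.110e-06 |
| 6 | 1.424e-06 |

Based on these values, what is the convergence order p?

1

Consecutive ratios: ‖e_6‖/‖e_5‖ = 1.424e-06/8.110e-06 = 0.175586, ‖e_5‖/‖e_4‖ = 8.110e-06/4.620e-05 = 0.175541.
p ≈ ln(0.175586)/ln(0.175541) = -1.7396/-1.7399 ≈ 1.00.
So the convergence is linear (order 1).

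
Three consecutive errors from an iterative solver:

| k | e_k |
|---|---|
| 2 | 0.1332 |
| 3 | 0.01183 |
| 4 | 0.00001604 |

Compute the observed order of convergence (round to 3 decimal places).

p ≈ ln(e_4/e_3) / ln(e_3/e_2)
  = ln(0.00001604/0.01183) / ln(0.01183/0.1332)
  = ln(0.00135587) / ln(0.0888138)
  = -6.603312 / -2.421213 ≈ 2.727274

2.727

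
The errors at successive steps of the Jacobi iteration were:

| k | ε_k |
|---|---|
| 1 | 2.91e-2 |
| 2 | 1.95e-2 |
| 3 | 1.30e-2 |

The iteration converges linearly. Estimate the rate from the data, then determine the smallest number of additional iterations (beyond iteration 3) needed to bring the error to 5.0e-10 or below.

Rate ρ ≈ ε_3/ε_2 = 1.30e-2/1.95e-2 = 0.6667.
After j more steps, ε_{3+j} ≈ 1.30e-2·ρ^j; need ρ^j ≤ 5.0e-10/1.30e-2 = 3.84615e-08.
j ≥ ln(3.84615e-08)/ln(0.6667) = -17.0736/-0.40542 = 42.113.
So 43 more iterations are needed.

43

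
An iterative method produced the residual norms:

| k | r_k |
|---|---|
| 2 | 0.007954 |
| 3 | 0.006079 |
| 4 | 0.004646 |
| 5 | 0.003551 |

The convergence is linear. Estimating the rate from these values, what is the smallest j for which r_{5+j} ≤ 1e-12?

Rate ρ ≈ r_5/r_4 = 0.003551/0.004646 = 0.7643.
After j more steps, r_{5+j} ≈ 0.003551·ρ^j; need ρ^j ≤ 1e-12/0.003551 = 2.81611e-10.
j ≥ ln(2.81611e-10)/ln(0.7643) = -21.9905/-0.26879 = 81.813.
So 82 more iterations are needed.

82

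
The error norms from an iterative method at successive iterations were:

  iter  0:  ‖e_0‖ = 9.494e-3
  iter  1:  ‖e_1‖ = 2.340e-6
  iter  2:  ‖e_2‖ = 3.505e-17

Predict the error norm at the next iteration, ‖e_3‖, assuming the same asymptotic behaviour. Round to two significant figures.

1.2e-49

First estimate the order: p ≈ ln(‖e_2‖/‖e_1‖) / ln(‖e_1‖/‖e_0‖) = ln(3.505e-17/2.340e-6)/ln(2.340e-6/9.494e-3) = ln(1.49786e-11)/ln(0.000246471) ≈ 3.0000.
Then ‖e_3‖ ≈ ‖e_2‖·(‖e_2‖/‖e_1‖)^p = 3.505e-17·(1.49786e-11)^3.0000 = 3.505e-17·3.36058e-33 ≈ 1.178e-49.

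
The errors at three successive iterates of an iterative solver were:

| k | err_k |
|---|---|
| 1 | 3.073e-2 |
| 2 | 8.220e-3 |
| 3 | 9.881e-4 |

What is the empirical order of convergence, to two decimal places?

1.61

p ≈ ln(err_3/err_2) / ln(err_2/err_1)
  = ln(9.881e-4/8.220e-3) / ln(8.220e-3/3.073e-2)
  = ln(0.120207) / ln(0.267491)
  = -2.11854 / -1.31867 ≈ 1.60657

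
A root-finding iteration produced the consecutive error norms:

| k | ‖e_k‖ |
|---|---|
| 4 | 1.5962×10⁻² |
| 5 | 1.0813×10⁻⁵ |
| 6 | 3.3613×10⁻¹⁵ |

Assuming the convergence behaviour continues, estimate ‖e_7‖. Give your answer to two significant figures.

First estimate the order: p ≈ ln(‖e_6‖/‖e_5‖) / ln(‖e_5‖/‖e_4‖) = ln(3.3613×10⁻¹⁵/1.0813×10⁻⁵)/ln(1.0813×10⁻⁵/1.5962×10⁻²) = ln(3.10857e-10)/ln(0.000677421) ≈ 3.0000.
Then ‖e_7‖ ≈ ‖e_6‖·(‖e_6‖/‖e_5‖)^p = 3.3613×10⁻¹⁵·(3.10857e-10)^3.0000 = 3.3613×10⁻¹⁵·3.00388e-29 ≈ 1.01e-43.

1.0e-43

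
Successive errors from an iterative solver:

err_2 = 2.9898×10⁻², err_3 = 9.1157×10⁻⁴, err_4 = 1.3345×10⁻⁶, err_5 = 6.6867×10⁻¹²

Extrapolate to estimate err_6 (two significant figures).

8.2e-22

First estimate the order: p ≈ ln(err_5/err_4) / ln(err_4/err_3) = ln(6.6867×10⁻¹²/1.3345×10⁻⁶)/ln(1.3345×10⁻⁶/9.1157×10⁻⁴) = ln(5.01064e-06)/ln(0.00146396) ≈ 1.8699.
Then err_6 ≈ err_5·(err_5/err_4)^p = 6.6867×10⁻¹²·(5.01064e-06)^1.8699 = 6.6867×10⁻¹²·1.22837e-10 ≈ 8.214e-22.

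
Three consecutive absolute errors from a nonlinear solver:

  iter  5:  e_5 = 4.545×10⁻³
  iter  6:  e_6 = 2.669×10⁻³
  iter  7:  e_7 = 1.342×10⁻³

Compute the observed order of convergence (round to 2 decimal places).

1.29

p ≈ ln(e_7/e_6) / ln(e_6/e_5)
  = ln(1.342×10⁻³/2.669×10⁻³) / ln(2.669×10⁻³/4.545×10⁻³)
  = ln(0.50281) / ln(0.587239)
  = -0.68754 / -0.53232 ≈ 1.29159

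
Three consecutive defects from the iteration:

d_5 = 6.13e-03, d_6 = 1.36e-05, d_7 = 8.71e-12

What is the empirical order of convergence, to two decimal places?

2.33

p ≈ ln(d_7/d_6) / ln(d_6/d_5)
  = ln(8.71e-12/1.36e-05) / ln(1.36e-05/6.13e-03)
  = ln(6.40441e-07) / ln(0.0022186)
  = -14.26111 / -6.11088 ≈ 2.33372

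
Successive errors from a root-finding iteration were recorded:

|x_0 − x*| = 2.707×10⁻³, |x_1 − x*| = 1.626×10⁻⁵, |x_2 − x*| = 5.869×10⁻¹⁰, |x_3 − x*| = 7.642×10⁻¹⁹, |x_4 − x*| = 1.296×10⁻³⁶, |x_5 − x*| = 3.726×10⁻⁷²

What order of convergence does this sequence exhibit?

Consecutive ratios: |x_5 − x*|/|x_4 − x*| = 3.726×10⁻⁷²/1.296×10⁻³⁶ = 2.875e-36, |x_4 − x*|/|x_3 − x*| = 1.296×10⁻³⁶/7.642×10⁻¹⁹ = 1.69589e-18.
p ≈ ln(2.875e-36)/ln(1.69589e-18) = -81.8370/-40.9183 ≈ 2.00.
So the convergence is quadratic (order 2).

2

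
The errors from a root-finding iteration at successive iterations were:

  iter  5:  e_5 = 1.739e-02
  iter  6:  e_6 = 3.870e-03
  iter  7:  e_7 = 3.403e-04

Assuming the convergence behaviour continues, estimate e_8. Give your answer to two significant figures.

First estimate the order: p ≈ ln(e_7/e_6) / ln(e_6/e_5) = ln(3.403e-04/3.870e-03)/ln(3.870e-03/1.739e-02) = ln(0.0879328)/ln(0.222542) ≈ 1.6179.
Then e_8 ≈ e_7·(e_7/e_6)^p = 3.403e-04·(0.0879328)^1.6179 = 3.403e-04·0.0195768 ≈ 6.662e-06.

6.7e-6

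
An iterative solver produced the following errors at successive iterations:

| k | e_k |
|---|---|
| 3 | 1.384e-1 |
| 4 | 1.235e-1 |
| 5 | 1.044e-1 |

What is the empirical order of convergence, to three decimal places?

p ≈ ln(e_5/e_4) / ln(e_4/e_3)
  = ln(1.044e-1/1.235e-1) / ln(1.235e-1/1.384e-1)
  = ln(0.845344) / ln(0.892341)
  = -0.168012 / -0.113907 ≈ 1.474993

1.475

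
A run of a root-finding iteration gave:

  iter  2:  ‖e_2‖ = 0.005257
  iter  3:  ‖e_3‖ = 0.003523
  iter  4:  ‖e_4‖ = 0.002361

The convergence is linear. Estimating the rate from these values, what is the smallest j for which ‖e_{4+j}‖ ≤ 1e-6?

20

Rate ρ ≈ ‖e_4‖/‖e_3‖ = 0.002361/0.003523 = 0.6702.
After j more steps, ‖e_{4+j}‖ ≈ 0.002361·ρ^j; need ρ^j ≤ 1e-6/0.002361 = 0.000423549.
j ≥ ln(0.000423549)/ln(0.6702) = -7.7668/-0.40018 = 19.408.
So 20 more iterations are needed.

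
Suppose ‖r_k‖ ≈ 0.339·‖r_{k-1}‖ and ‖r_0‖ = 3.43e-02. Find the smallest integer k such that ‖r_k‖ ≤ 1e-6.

After k steps, ‖r_k‖ ≈ 3.43e-02·0.339^k.
Need 0.339^k ≤ 1e-6/3.43e-02 = 2.91545e-05.
k ≥ ln(2.91545e-05)/ln(0.339) = -10.4429/-1.08176 = 9.654.
Smallest integer k = 10.

10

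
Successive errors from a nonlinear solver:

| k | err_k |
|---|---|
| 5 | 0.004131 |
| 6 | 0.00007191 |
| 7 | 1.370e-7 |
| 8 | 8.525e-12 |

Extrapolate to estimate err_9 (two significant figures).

2.7e-18

First estimate the order: p ≈ ln(err_8/err_7) / ln(err_7/err_6) = ln(8.525e-12/1.370e-7)/ln(1.370e-7/0.00007191) = ln(6.22263e-05)/ln(0.00190516) ≈ 1.5463.
Then err_9 ≈ err_8·(err_8/err_7)^p = 8.525e-12·(6.22263e-05)^1.5463 = 8.525e-12·3.13489e-07 ≈ 2.672e-18.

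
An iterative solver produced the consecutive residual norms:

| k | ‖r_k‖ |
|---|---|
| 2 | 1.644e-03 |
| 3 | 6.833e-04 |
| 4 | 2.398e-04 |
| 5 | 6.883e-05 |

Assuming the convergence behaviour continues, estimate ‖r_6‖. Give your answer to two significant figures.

First estimate the order: p ≈ ln(‖r_5‖/‖r_4‖) / ln(‖r_4‖/‖r_3‖) = ln(6.883e-05/2.398e-04)/ln(2.398e-04/6.833e-04) = ln(0.287031)/ln(0.350944) ≈ 1.1920.
Then ‖r_6‖ ≈ ‖r_5‖·(‖r_5‖/‖r_4‖)^p = 6.883e-05·(0.287031)^1.1920 = 6.883e-05·0.225866 ≈ 1.555e-05.

1.6e-5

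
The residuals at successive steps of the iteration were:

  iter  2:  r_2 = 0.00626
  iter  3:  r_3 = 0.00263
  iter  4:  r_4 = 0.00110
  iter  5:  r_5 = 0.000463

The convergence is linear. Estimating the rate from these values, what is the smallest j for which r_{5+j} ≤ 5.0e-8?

11

Rate ρ ≈ r_5/r_4 = 0.000463/0.00110 = 0.4209.
After j more steps, r_{5+j} ≈ 0.000463·ρ^j; need ρ^j ≤ 5.0e-8/0.000463 = 0.000107991.
j ≥ ln(0.000107991)/ln(0.4209) = -9.1335/-0.86536 = 10.555.
So 11 more iterations are needed.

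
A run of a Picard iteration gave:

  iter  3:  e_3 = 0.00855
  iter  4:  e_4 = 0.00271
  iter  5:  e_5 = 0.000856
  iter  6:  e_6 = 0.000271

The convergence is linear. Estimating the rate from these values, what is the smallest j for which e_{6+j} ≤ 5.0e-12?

Rate ρ ≈ e_6/e_5 = 0.000271/0.000856 = 0.3166.
After j more steps, e_{6+j} ≈ 0.000271·ρ^j; need ρ^j ≤ 5.0e-12/0.000271 = 1.84502e-08.
j ≥ ln(1.84502e-08)/ln(0.3166) = -17.8082/-1.15012 = 15.484.
So 16 more iterations are needed.

16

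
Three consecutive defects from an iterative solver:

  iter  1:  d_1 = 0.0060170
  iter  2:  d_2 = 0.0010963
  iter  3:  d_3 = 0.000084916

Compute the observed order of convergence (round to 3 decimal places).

p ≈ ln(d_3/d_2) / ln(d_2/d_1)
  = ln(0.000084916/0.0010963) / ln(0.0010963/0.0060170)
  = ln(0.0774569) / ln(0.1822)
  = -2.558034 / -1.702650 ≈ 1.502384

1.502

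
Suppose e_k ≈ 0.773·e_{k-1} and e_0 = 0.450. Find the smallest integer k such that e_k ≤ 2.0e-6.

After k steps, e_k ≈ 0.450·0.773^k.
Need 0.773^k ≤ 2.0e-6/0.450 = 4.44444e-06.
k ≥ ln(4.44444e-06)/ln(0.773) = -12.3239/-0.25748 = 47.864.
Smallest integer k = 48.

48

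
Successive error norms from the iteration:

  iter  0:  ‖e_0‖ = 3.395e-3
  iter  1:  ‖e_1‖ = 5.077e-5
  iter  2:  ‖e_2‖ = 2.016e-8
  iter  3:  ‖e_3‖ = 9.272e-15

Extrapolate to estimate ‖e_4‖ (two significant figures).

1.4e-26

First estimate the order: p ≈ ln(‖e_3‖/‖e_2‖) / ln(‖e_2‖/‖e_1‖) = ln(9.272e-15/2.016e-8)/ln(2.016e-8/5.077e-5) = ln(4.59921e-07)/ln(0.000397085) ≈ 1.8633.
Then ‖e_4‖ ≈ ‖e_3‖·(‖e_3‖/‖e_2‖)^p = 9.272e-15·(4.59921e-07)^1.8633 = 9.272e-15·1.55481e-12 ≈ 1.442e-26.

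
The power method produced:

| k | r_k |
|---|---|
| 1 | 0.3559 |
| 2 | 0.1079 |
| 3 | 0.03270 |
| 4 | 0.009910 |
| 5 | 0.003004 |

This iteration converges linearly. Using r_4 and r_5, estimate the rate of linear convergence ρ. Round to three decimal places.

ρ ≈ r_5/r_4 = 0.003004/0.009910 = 0.30313

0.303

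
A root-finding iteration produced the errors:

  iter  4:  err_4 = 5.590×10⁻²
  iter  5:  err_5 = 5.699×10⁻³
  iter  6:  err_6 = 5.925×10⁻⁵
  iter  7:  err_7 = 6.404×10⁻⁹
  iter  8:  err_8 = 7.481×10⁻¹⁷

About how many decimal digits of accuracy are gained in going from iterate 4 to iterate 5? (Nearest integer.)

1

Digits gained ≈ log₁₀(err_4/err_5) = log₁₀(5.590×10⁻²/5.699×10⁻³) = log₁₀(9.80874) ≈ 0.992.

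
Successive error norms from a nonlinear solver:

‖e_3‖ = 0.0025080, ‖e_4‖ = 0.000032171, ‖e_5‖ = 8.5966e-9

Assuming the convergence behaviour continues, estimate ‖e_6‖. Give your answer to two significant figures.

1.5e-15

First estimate the order: p ≈ ln(‖e_5‖/‖e_4‖) / ln(‖e_4‖/‖e_3‖) = ln(8.5966e-9/0.000032171)/ln(0.000032171/0.0025080) = ln(0.000267216)/ln(0.0128274) ≈ 1.8887.
Then ‖e_6‖ ≈ ‖e_5‖·(‖e_5‖/‖e_4‖)^p = 8.5966e-9·(0.000267216)^1.8887 = 8.5966e-9·1.78408e-07 ≈ 1.534e-15.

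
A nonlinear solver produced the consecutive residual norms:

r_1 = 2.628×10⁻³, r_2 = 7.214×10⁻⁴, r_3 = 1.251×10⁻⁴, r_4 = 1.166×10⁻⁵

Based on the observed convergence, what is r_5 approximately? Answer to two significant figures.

4.7e-7

First estimate the order: p ≈ ln(r_4/r_3) / ln(r_3/r_2) = ln(1.166×10⁻⁵/1.251×10⁻⁴)/ln(1.251×10⁻⁴/7.214×10⁻⁴) = ln(0.0932054)/ln(0.173413) ≈ 1.3544.
Then r_5 ≈ r_4·(r_4/r_3)^p = 1.166×10⁻⁵·(0.0932054)^1.3544 = 1.166×10⁻⁵·0.0401986 ≈ 4.687e-07.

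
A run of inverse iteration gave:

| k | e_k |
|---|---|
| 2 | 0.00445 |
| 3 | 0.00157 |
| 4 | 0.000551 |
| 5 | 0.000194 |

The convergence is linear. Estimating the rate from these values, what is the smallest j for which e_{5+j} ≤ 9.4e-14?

Rate ρ ≈ e_5/e_4 = 0.000194/0.000551 = 0.3521.
After j more steps, e_{5+j} ≈ 0.000194·ρ^j; need ρ^j ≤ 9.4e-14/0.000194 = 4.84536e-10.
j ≥ ln(4.84536e-10)/ln(0.3521) = -21.4478/-1.04384 = 20.547.
So 21 more iterations are needed.

21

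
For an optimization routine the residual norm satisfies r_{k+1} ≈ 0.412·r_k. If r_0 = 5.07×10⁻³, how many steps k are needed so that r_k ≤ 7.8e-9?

After k steps, r_k ≈ 5.07×10⁻³·0.412^k.
Need 0.412^k ≤ 7.8e-9/5.07×10⁻³ = 1.53846e-06.
k ≥ ln(1.53846e-06)/ln(0.412) = -13.3847/-0.88673 = 15.094.
Smallest integer k = 16.

16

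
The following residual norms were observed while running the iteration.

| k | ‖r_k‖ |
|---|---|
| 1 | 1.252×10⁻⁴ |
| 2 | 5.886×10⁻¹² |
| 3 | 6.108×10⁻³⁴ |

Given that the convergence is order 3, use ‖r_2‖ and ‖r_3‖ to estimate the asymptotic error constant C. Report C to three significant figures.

C ≈ ‖r_3‖ / ‖r_2‖^3
  = 6.108×10⁻³⁴ / (5.886×10⁻¹²)^3
  = 6.108×10⁻³⁴ / 2.0392e-34 ≈ 2.9953

3.00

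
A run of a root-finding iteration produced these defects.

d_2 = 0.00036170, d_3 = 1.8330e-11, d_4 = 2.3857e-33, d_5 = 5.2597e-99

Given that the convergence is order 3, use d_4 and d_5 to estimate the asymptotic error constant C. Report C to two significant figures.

C ≈ d_5 / d_4^3
  = 5.2597e-99 / (2.3857e-33)^3
  = 5.2597e-99 / 1.35784e-98 ≈ 0.38736

0.39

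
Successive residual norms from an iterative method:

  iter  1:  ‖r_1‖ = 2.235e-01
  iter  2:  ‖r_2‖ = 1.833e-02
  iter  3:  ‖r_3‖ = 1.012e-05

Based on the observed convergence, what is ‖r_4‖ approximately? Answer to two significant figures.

First estimate the order: p ≈ ln(‖r_3‖/‖r_2‖) / ln(‖r_2‖/‖r_1‖) = ln(1.012e-05/1.833e-02)/ln(1.833e-02/2.235e-01) = ln(0.0005521)/ln(0.0820134) ≈ 2.9997.
Then ‖r_4‖ ≈ ‖r_3‖·(‖r_3‖/‖r_2‖)^p = 1.012e-05·(0.0005521)^2.9997 = 1.012e-05·1.68667e-10 ≈ 1.707e-15.

1.7e-15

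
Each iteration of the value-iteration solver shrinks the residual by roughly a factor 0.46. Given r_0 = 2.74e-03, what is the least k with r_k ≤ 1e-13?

After k steps, r_k ≈ 2.74e-03·0.46^k.
Need 0.46^k ≤ 1e-13/2.74e-03 = 3.64964e-11.
k ≥ ln(3.64964e-11)/ln(0.46) = -24.0338/-0.77653 = 30.950.
Smallest integer k = 31.

31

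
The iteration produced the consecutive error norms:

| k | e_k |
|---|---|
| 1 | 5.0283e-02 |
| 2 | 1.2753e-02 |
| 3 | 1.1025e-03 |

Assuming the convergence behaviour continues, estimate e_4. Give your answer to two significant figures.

First estimate the order: p ≈ ln(e_3/e_2) / ln(e_2/e_1) = ln(1.1025e-03/1.2753e-02)/ln(1.2753e-02/5.0283e-02) = ln(0.0864502)/ln(0.253624) ≈ 1.7845.
Then e_4 ≈ e_3·(e_3/e_2)^p = 1.1025e-03·(0.0864502)^1.7845 = 1.1025e-03·0.0126666 ≈ 1.396e-05.

1.4e-5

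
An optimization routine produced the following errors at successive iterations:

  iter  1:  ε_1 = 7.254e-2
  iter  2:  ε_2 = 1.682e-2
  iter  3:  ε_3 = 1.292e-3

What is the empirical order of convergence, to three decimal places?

1.756

p ≈ ln(ε_3/ε_2) / ln(ε_2/ε_1)
  = ln(1.292e-3/1.682e-2) / ln(1.682e-2/7.254e-2)
  = ln(0.0768133) / ln(0.231872)
  = -2.566377 / -1.461570 ≈ 1.755904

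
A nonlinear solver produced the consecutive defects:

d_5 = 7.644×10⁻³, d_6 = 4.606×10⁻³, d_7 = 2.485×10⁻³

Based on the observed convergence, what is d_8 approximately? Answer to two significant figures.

First estimate the order: p ≈ ln(d_7/d_6) / ln(d_6/d_5) = ln(2.485×10⁻³/4.606×10⁻³)/ln(4.606×10⁻³/7.644×10⁻³) = ln(0.539514)/ln(0.602564) ≈ 1.2182.
Then d_8 ≈ d_7·(d_7/d_6)^p = 2.485×10⁻³·(0.539514)^1.2182 = 2.485×10⁻³·0.471548 ≈ 0.001172.

1.2e-3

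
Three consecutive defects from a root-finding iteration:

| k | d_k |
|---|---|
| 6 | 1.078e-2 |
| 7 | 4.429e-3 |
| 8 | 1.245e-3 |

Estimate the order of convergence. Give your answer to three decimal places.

1.427

p ≈ ln(d_8/d_7) / ln(d_7/d_6)
  = ln(1.245e-3/4.429e-3) / ln(4.429e-3/1.078e-2)
  = ln(0.281102) / ln(0.410853)
  = -1.269038 / -0.889520 ≈ 1.426655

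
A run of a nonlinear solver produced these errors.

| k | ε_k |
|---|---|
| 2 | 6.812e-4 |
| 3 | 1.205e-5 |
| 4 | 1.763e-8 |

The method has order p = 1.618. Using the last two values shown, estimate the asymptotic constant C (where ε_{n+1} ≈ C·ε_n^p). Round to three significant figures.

1.60

C ≈ ε_4 / ε_3^1.618
  = 1.763e-8 / (1.205e-5)^1.618
  = 1.763e-8 / 1.0991e-08 ≈ 1.604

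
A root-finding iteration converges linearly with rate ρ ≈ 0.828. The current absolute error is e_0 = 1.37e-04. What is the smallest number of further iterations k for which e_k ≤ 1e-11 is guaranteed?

88

After k steps, e_k ≈ 1.37e-04·0.828^k.
Need 0.828^k ≤ 1e-11/1.37e-04 = 7.29927e-08.
k ≥ ln(7.29927e-08)/ln(0.828) = -16.4329/-0.18874 = 87.066.
Smallest integer k = 88.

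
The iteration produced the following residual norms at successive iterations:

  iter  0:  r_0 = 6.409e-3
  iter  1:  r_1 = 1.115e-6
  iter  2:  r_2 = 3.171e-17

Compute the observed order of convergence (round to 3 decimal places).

2.805

p ≈ ln(r_2/r_1) / ln(r_1/r_0)
  = ln(3.171e-17/1.115e-6) / ln(1.115e-6/6.409e-3)
  = ln(2.84395e-11) / ln(0.000173974)
  = -24.283242 / -8.656605 ≈ 2.805169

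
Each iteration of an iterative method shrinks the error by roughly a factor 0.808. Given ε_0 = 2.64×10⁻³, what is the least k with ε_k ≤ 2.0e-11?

88

After k steps, ε_k ≈ 2.64×10⁻³·0.808^k.
Need 0.808^k ≤ 2.0e-11/2.64×10⁻³ = 7.57576e-09.
k ≥ ln(7.57576e-09)/ln(0.808) = -18.6983/-0.21319 = 87.707.
Smallest integer k = 88.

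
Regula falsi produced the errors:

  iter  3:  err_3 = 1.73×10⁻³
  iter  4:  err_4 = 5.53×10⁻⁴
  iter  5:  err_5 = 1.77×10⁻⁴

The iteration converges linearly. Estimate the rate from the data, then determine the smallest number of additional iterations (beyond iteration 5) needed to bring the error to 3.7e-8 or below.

Rate ρ ≈ err_5/err_4 = 1.77×10⁻⁴/5.53×10⁻⁴ = 0.3201.
After j more steps, err_{5+j} ≈ 1.77×10⁻⁴·ρ^j; need ρ^j ≤ 3.7e-8/1.77×10⁻⁴ = 0.00020904.
j ≥ ln(0.00020904)/ln(0.3201) = -8.4730/-1.13912 = 7.438.
So 8 more iterations are needed.

8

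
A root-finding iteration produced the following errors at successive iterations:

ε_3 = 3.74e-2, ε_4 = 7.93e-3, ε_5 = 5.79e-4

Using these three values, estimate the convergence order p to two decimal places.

1.69

p ≈ ln(ε_5/ε_4) / ln(ε_4/ε_3)
  = ln(5.79e-4/7.93e-3) / ln(7.93e-3/3.74e-2)
  = ln(0.0730139) / ln(0.212032)
  = -2.61711 / -1.55102 ≈ 1.68735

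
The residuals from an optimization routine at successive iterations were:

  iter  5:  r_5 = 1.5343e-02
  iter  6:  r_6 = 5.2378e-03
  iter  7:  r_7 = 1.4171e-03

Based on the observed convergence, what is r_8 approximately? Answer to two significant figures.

2.9e-4

First estimate the order: p ≈ ln(r_7/r_6) / ln(r_6/r_5) = ln(1.4171e-03/5.2378e-03)/ln(5.2378e-03/1.5343e-02) = ln(0.270553)/ln(0.34138) ≈ 1.2164.
Then r_8 ≈ r_7·(r_7/r_6)^p = 1.4171e-03·(0.270553)^1.2164 = 1.4171e-03·0.203888 ≈ 0.0002889.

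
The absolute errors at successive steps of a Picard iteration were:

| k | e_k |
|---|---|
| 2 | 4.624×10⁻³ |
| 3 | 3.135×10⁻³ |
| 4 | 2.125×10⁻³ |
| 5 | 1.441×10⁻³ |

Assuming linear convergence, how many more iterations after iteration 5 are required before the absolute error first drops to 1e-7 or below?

Rate ρ ≈ e_5/e_4 = 1.441×10⁻³/2.125×10⁻³ = 0.6781.
After j more steps, e_{5+j} ≈ 1.441×10⁻³·ρ^j; need ρ^j ≤ 1e-7/1.441×10⁻³ = 6.93963e-05.
j ≥ ln(6.93963e-05)/ln(0.6781) = -9.5757/-0.38846 = 24.650.
So 25 more iterations are needed.

25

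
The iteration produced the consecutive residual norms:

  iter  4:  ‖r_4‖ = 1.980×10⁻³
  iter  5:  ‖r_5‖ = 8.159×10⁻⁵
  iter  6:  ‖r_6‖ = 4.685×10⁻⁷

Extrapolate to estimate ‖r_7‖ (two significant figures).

First estimate the order: p ≈ ln(‖r_6‖/‖r_5‖) / ln(‖r_5‖/‖r_4‖) = ln(4.685×10⁻⁷/8.159×10⁻⁵)/ln(8.159×10⁻⁵/1.980×10⁻³) = ln(0.00574213)/ln(0.0412071) ≈ 1.6180.
Then ‖r_7‖ ≈ ‖r_6‖·(‖r_6‖/‖r_5‖)^p = 4.685×10⁻⁷·(0.00574213)^1.6180 = 4.685×10⁻⁷·0.00023669 ≈ 1.109e-10.

1.1e-10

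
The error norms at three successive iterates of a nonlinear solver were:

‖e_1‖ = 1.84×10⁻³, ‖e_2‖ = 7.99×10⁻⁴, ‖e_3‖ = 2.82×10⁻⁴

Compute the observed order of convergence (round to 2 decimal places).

1.25

p ≈ ln(‖e_3‖/‖e_2‖) / ln(‖e_2‖/‖e_1‖)
  = ln(2.82×10⁻⁴/7.99×10⁻⁴) / ln(7.99×10⁻⁴/1.84×10⁻³)
  = ln(0.352941) / ln(0.434239)
  = -1.04145 / -0.83416 ≈ 1.24850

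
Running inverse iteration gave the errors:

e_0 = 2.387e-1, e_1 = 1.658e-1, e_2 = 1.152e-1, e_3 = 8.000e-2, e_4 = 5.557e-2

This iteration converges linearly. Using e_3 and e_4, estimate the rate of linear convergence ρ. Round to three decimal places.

ρ ≈ e_4/e_3 = 5.557e-2/8.000e-2 = 0.69463

0.695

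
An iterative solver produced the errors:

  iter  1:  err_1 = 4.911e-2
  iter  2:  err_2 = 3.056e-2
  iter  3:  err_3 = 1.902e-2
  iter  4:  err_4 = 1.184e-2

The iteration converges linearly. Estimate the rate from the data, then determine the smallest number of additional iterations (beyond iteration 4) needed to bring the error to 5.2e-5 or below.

Rate ρ ≈ err_4/err_3 = 1.184e-2/1.902e-2 = 0.6225.
After j more steps, err_{4+j} ≈ 1.184e-2·ρ^j; need ρ^j ≤ 5.2e-5/1.184e-2 = 0.00439189.
j ≥ ln(0.00439189)/ln(0.6225) = -5.4280/-0.47401 = 11.451.
So 12 more iterations are needed.

12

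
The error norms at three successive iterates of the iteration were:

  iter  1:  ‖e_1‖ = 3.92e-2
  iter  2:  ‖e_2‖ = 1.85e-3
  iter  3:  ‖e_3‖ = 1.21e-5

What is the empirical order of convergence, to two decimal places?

p ≈ ln(‖e_3‖/‖e_2‖) / ln(‖e_2‖/‖e_1‖)
  = ln(1.21e-5/1.85e-3) / ln(1.85e-3/3.92e-2)
  = ln(0.00654054) / ln(0.0471939)
  = -5.02974 / -3.05349 ≈ 1.64721

1.65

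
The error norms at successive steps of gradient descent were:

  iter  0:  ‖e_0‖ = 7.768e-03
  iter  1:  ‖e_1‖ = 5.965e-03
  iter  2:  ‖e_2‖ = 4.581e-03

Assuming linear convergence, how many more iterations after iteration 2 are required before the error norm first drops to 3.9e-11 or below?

Rate ρ ≈ ‖e_2‖/‖e_1‖ = 4.581e-03/5.965e-03 = 0.7680.
After j more steps, ‖e_{2+j}‖ ≈ 4.581e-03·ρ^j; need ρ^j ≤ 3.9e-11/4.581e-03 = 8.51343e-09.
j ≥ ln(8.51343e-09)/ln(0.7680) = -18.5816/-0.26397 = 70.393.
So 71 more iterations are needed.

71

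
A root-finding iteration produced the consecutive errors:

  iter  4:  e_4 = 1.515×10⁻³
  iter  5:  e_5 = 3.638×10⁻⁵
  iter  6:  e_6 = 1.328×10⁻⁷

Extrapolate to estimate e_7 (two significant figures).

First estimate the order: p ≈ ln(e_6/e_5) / ln(e_5/e_4) = ln(1.328×10⁻⁷/3.638×10⁻⁵)/ln(3.638×10⁻⁵/1.515×10⁻³) = ln(0.00365036)/ln(0.0240132) ≈ 1.5051.
Then e_7 ≈ e_6·(e_6/e_5)^p = 1.328×10⁻⁷·(0.00365036)^1.5051 = 1.328×10⁻⁷·0.000214324 ≈ 2.846e-11.

2.8e-11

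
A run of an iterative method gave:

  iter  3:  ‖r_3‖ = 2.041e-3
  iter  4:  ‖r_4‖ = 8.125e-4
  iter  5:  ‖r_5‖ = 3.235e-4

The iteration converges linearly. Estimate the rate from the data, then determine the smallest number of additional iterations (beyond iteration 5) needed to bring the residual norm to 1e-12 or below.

Rate ρ ≈ ‖r_5‖/‖r_4‖ = 3.235e-4/8.125e-4 = 0.3982.
After j more steps, ‖r_{5+j}‖ ≈ 3.235e-4·ρ^j; need ρ^j ≤ 1e-12/3.235e-4 = 3.09119e-09.
j ≥ ln(3.09119e-09)/ln(0.3982) = -19.5947/-0.92080 = 21.280.
So 22 more iterations are needed.

22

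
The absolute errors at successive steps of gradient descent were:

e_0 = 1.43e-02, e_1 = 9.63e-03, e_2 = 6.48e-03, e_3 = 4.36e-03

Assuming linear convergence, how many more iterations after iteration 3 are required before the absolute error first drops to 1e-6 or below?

22

Rate ρ ≈ e_3/e_2 = 4.36e-03/6.48e-03 = 0.6728.
After j more steps, e_{3+j} ≈ 4.36e-03·ρ^j; need ρ^j ≤ 1e-6/4.36e-03 = 0.000229358.
j ≥ ln(0.000229358)/ln(0.6728) = -8.3802/-0.39631 = 21.146.
So 22 more iterations are needed.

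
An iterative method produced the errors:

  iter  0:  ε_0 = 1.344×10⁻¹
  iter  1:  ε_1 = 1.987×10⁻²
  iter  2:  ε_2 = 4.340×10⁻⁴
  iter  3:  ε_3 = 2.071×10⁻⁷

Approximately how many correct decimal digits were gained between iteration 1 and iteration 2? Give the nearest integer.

2

Digits gained ≈ log₁₀(ε_1/ε_2) = log₁₀(1.987×10⁻²/4.340×10⁻⁴) = log₁₀(45.7834) ≈ 1.661.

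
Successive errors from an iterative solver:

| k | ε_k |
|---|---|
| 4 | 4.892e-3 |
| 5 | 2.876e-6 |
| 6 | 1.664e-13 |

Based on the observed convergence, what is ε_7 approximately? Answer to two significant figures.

1.0e-29

First estimate the order: p ≈ ln(ε_6/ε_5) / ln(ε_5/ε_4) = ln(1.664e-13/2.876e-6)/ln(2.876e-6/4.892e-3) = ln(5.78581e-08)/ln(0.000587899) ≈ 2.2403.
Then ε_7 ≈ ε_6·(ε_6/ε_5)^p = 1.664e-13·(5.78581e-08)^2.2403 = 1.664e-13·6.10273e-17 ≈ 1.015e-29.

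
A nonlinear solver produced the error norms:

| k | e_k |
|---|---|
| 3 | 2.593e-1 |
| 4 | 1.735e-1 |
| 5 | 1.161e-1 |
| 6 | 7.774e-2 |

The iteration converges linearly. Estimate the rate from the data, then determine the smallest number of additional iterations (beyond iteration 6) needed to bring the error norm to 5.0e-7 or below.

30

Rate ρ ≈ e_6/e_5 = 7.774e-2/1.161e-1 = 0.6696.
After j more steps, e_{6+j} ≈ 7.774e-2·ρ^j; need ρ^j ≤ 5.0e-7/7.774e-2 = 6.4317e-06.
j ≥ ln(6.4317e-06)/ln(0.6696) = -11.9543/-0.40107 = 29.806.
So 30 more iterations are needed.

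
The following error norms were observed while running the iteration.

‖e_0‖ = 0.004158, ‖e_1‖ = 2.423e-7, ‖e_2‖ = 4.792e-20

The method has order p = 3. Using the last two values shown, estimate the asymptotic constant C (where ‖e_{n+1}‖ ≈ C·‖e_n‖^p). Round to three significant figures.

3.37

C ≈ ‖e_2‖ / ‖e_1‖^3
  = 4.792e-20 / (2.423e-7)^3
  = 4.792e-20 / 1.42253e-20 ≈ 3.3687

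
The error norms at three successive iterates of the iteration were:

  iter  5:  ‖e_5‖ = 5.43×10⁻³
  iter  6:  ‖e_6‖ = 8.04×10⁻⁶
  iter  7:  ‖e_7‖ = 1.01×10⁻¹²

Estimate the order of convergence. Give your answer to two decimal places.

p ≈ ln(‖e_7‖/‖e_6‖) / ln(‖e_6‖/‖e_5‖)
  = ln(1.01×10⁻¹²/8.04×10⁻⁶) / ln(8.04×10⁻⁶/5.43×10⁻³)
  = ln(1.25622e-07) / ln(0.00148066)
  = -15.88999 / -6.51527 ≈ 2.43888

2.44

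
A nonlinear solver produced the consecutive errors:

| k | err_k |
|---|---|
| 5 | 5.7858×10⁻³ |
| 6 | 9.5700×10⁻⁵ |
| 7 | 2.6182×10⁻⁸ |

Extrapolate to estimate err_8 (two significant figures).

2.0e-15

First estimate the order: p ≈ ln(err_7/err_6) / ln(err_6/err_5) = ln(2.6182×10⁻⁸/9.5700×10⁻⁵)/ln(9.5700×10⁻⁵/5.7858×10⁻³) = ln(0.000273584)/ln(0.0165405) ≈ 2.0000.
Then err_8 ≈ err_7·(err_7/err_6)^p = 2.6182×10⁻⁸·(0.000273584)^2.0000 = 2.6182×10⁻⁸·7.48482e-08 ≈ 1.96e-15.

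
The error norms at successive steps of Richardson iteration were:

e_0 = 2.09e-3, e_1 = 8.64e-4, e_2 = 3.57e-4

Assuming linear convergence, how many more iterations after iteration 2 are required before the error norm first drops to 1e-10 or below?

Rate ρ ≈ e_2/e_1 = 3.57e-4/8.64e-4 = 0.4132.
After j more steps, e_{2+j} ≈ 3.57e-4·ρ^j; need ρ^j ≤ 1e-10/3.57e-4 = 2.80112e-07.
j ≥ ln(2.80112e-07)/ln(0.4132) = -15.0881/-0.88382 = 17.071.
So 18 more iterations are needed.

18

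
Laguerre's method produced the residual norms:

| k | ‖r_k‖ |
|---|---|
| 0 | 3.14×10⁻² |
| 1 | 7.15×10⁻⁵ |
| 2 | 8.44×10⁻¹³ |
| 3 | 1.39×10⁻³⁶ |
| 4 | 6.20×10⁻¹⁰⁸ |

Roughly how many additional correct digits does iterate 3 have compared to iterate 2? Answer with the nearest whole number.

24

Digits gained ≈ log₁₀(‖r_2‖/‖r_3‖) = log₁₀(8.44×10⁻¹³/1.39×10⁻³⁶) = log₁₀(6.07194e+23) ≈ 23.783.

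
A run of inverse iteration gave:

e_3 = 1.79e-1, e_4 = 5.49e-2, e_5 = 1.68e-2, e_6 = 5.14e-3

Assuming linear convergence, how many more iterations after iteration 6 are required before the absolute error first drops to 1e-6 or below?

8

Rate ρ ≈ e_6/e_5 = 5.14e-3/1.68e-2 = 0.3060.
After j more steps, e_{6+j} ≈ 5.14e-3·ρ^j; need ρ^j ≤ 1e-6/5.14e-3 = 0.000194553.
j ≥ ln(0.000194553)/ln(0.3060) = -8.5448/-1.18417 = 7.216.
So 8 more iterations are needed.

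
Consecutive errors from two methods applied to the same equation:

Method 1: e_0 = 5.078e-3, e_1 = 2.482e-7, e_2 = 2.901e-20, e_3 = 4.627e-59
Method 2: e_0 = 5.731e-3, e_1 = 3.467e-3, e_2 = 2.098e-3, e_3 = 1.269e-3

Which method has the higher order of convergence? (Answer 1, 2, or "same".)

Method 1: p ≈ ln(4.627e-59/2.901e-20)/ln(2.901e-20/2.482e-7) ≈ 3.00.
Method 2: p ≈ ln(1.269e-3/2.098e-3)/ln(2.098e-3/3.467e-3) ≈ 1.00.
Method 1 has the higher order (≈3.0 vs ≈1.0).

1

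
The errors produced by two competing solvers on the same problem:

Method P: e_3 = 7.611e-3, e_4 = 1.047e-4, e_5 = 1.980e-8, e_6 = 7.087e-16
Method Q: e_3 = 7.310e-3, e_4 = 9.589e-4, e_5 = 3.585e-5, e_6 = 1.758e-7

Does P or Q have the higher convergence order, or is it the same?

P

Method P: p ≈ ln(7.087e-16/1.980e-8)/ln(1.980e-8/1.047e-4) ≈ 2.00.
Method Q: p ≈ ln(1.758e-7/3.585e-5)/ln(3.585e-5/9.589e-4) ≈ 1.62.
Method P has the higher order (≈2.0 vs ≈1.6).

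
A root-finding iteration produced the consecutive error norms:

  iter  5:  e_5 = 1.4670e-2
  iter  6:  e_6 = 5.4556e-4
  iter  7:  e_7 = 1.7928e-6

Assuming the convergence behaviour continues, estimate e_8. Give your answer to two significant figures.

8.7e-11

First estimate the order: p ≈ ln(e_7/e_6) / ln(e_6/e_5) = ln(1.7928e-6/5.4556e-4)/ln(5.4556e-4/1.4670e-2) = ln(0.00328616)/ln(0.0371888) ≈ 1.7371.
Then e_8 ≈ e_7·(e_7/e_6)^p = 1.7928e-6·(0.00328616)^1.7371 = 1.7928e-6·4.85557e-05 ≈ 8.705e-11.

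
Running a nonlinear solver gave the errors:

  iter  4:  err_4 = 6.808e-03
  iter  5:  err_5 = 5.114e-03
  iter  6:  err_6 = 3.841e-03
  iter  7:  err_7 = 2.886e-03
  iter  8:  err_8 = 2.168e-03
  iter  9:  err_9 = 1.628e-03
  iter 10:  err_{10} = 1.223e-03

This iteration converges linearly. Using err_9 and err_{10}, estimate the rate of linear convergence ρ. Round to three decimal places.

ρ ≈ err_{10}/err_9 = 1.223e-03/1.628e-03 = 0.75123

0.751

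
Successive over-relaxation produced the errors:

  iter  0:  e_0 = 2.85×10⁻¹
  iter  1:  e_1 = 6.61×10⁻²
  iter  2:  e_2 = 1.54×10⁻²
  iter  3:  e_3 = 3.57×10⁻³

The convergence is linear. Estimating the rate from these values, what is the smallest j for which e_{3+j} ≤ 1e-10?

12

Rate ρ ≈ e_3/e_2 = 3.57×10⁻³/1.54×10⁻² = 0.2318.
After j more steps, e_{3+j} ≈ 3.57×10⁻³·ρ^j; need ρ^j ≤ 1e-10/3.57×10⁻³ = 2.80112e-08.
j ≥ ln(2.80112e-08)/ln(0.2318) = -17.3907/-1.46188 = 11.896.
So 12 more iterations are needed.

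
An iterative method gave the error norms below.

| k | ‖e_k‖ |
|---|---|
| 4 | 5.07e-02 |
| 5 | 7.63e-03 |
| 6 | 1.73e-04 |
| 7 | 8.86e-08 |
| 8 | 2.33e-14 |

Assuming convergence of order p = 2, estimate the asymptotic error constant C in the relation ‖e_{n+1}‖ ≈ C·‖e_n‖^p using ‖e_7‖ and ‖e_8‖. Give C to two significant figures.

C ≈ ‖e_8‖ / ‖e_7‖^2
  = 2.33e-14 / (8.86e-08)^2
  = 2.33e-14 / 7.84996e-15 ≈ 2.9682

3.0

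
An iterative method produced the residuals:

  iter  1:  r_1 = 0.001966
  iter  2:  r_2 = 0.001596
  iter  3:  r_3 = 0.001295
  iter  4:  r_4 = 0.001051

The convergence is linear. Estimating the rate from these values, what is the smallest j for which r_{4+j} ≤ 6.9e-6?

25

Rate ρ ≈ r_4/r_3 = 0.001051/0.001295 = 0.8116.
After j more steps, r_{4+j} ≈ 0.001051·ρ^j; need ρ^j ≤ 6.9e-6/0.001051 = 0.00656518.
j ≥ ln(0.00656518)/ln(0.8116) = -5.0260/-0.20875 = 24.077.
So 25 more iterations are needed.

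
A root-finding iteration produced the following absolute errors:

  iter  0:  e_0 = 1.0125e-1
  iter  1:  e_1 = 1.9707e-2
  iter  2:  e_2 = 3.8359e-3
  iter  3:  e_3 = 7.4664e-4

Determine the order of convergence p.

Consecutive ratios: e_3/e_2 = 7.4664e-4/3.8359e-3 = 0.194645, e_2/e_1 = 3.8359e-3/1.9707e-2 = 0.194647.
p ≈ ln(0.194645)/ln(0.194647) = -1.6366/-1.6366 ≈ 1.00.
So the convergence is linear (order 1).

1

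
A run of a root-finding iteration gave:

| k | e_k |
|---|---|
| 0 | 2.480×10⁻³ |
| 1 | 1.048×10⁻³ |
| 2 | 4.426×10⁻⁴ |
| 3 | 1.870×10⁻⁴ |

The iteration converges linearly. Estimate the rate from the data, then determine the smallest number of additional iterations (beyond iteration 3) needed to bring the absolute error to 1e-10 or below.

17

Rate ρ ≈ e_3/e_2 = 1.870×10⁻⁴/4.426×10⁻⁴ = 0.4225.
After j more steps, e_{3+j} ≈ 1.870×10⁻⁴·ρ^j; need ρ^j ≤ 1e-10/1.870×10⁻⁴ = 5.34759e-07.
j ≥ ln(5.34759e-07)/ln(0.4225) = -14.4414/-0.86157 = 16.762.
So 17 more iterations are needed.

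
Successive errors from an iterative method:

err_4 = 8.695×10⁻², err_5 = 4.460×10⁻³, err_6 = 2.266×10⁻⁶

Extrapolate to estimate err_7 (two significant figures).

First estimate the order: p ≈ ln(err_6/err_5) / ln(err_5/err_4) = ln(2.266×10⁻⁶/4.460×10⁻³)/ln(4.460×10⁻³/8.695×10⁻²) = ln(0.000508072)/ln(0.0512938) ≈ 2.5537.
Then err_7 ≈ err_6·(err_6/err_5)^p = 2.266×10⁻⁶·(0.000508072)^2.5537 = 2.266×10⁻⁶·3.87188e-09 ≈ 8.774e-15.

8.8e-15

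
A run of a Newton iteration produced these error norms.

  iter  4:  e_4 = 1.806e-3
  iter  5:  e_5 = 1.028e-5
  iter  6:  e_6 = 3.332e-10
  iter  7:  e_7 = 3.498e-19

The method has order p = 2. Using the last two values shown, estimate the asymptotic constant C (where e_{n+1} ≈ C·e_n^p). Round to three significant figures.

3.15

C ≈ e_7 / e_6^2
  = 3.498e-19 / (3.332e-10)^2
  = 3.498e-19 / 1.11022e-19 ≈ 3.1507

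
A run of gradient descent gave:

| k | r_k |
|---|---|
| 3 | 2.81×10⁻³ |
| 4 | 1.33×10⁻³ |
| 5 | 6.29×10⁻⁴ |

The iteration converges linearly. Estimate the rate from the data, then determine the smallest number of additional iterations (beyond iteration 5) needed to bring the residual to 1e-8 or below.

Rate ρ ≈ r_5/r_4 = 6.29×10⁻⁴/1.33×10⁻³ = 0.4729.
After j more steps, r_{5+j} ≈ 6.29×10⁻⁴·ρ^j; need ρ^j ≤ 1e-8/6.29×10⁻⁴ = 1.58983e-05.
j ≥ ln(1.58983e-05)/ln(0.4729) = -11.0493/-0.74887 = 14.755.
So 15 more iterations are needed.

15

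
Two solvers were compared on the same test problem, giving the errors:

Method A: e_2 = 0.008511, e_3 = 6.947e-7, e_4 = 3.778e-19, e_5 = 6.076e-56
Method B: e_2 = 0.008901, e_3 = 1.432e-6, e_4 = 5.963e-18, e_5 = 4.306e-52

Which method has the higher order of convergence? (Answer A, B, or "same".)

same

Method A: p ≈ ln(6.076e-56/3.778e-19)/ln(3.778e-19/6.947e-7) ≈ 3.00.
Method B: p ≈ ln(4.306e-52/5.963e-18)/ln(5.963e-18/1.432e-6) ≈ 3.00.
Both orders ≈ 3.0 — effectively the same.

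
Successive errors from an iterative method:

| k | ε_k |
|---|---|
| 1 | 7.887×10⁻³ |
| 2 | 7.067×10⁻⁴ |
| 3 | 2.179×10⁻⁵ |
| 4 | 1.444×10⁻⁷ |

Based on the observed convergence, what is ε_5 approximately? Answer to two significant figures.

First estimate the order: p ≈ ln(ε_4/ε_3) / ln(ε_3/ε_2) = ln(1.444×10⁻⁷/2.179×10⁻⁵)/ln(2.179×10⁻⁵/7.067×10⁻⁴) = ln(0.00662689)/ln(0.0308335) ≈ 1.4419.
Then ε_5 ≈ ε_4·(ε_4/ε_3)^p = 1.444×10⁻⁷·(0.00662689)^1.4419 = 1.444×10⁻⁷·0.000722016 ≈ 1.043e-10.

1.0e-10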